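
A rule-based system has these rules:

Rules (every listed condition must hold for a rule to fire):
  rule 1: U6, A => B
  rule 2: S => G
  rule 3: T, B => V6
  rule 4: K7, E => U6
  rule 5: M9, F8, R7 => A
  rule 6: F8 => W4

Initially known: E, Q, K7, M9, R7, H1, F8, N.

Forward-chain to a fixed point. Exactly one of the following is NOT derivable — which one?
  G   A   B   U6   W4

G

[1] rule 4 [K7, E => U6]; rule 5 [M9, F8, R7 => A]; rule 6 [F8 => W4]. ⇒ new: U6, A, W4.
[2] rule 1 [U6, A => B]. ⇒ new: B.
Derived: B (round 2), W4 (round 1), U6 (round 1), A (round 1). G never appears in any round.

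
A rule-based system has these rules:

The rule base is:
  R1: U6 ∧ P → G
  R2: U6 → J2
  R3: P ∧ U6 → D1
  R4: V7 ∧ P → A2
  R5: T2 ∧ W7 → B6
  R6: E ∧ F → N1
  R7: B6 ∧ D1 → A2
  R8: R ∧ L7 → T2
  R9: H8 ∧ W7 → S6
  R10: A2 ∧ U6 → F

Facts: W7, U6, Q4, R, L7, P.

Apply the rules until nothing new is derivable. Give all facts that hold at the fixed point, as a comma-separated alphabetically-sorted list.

Round 1 fires R1, R2, R3, R8, giving G, J2, D1, T2.
Round 2 fires R5, giving B6.
Round 3 fires R7, giving A2.
Round 4 fires R10, giving F.

A2, B6, D1, F, G, J2, L7, P, Q4, R, T2, U6, W7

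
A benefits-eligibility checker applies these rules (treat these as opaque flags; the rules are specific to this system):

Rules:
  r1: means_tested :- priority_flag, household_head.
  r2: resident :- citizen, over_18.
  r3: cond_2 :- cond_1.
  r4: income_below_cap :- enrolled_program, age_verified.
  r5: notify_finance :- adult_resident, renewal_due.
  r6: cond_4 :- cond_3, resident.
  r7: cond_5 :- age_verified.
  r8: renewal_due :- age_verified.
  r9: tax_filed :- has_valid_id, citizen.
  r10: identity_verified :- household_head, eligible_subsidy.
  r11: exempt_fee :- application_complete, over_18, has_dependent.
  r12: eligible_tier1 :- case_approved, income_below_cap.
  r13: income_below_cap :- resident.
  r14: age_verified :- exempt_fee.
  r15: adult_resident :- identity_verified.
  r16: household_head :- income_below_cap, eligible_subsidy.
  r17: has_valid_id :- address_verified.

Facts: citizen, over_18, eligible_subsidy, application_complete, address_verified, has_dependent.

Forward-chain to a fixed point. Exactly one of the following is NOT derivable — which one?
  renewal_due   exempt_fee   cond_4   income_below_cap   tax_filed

cond_4

Round 1: r2 [resident :- citizen, over_18.]; r11 [exempt_fee :- application_complete, over_18, has_dependent.]; r17 [has_valid_id :- address_verified.]. Adds resident, exempt_fee, has_valid_id.
Round 2: r9 [tax_filed :- has_valid_id, citizen.]; r13 [income_below_cap :- resident.]; r14 [age_verified :- exempt_fee.]. Adds tax_filed, income_below_cap, age_verified.
Round 3: r7 [cond_5 :- age_verified.]; r8 [renewal_due :- age_verified.]; r16 [household_head :- income_below_cap, eligible_subsidy.]. Adds cond_5, renewal_due, household_head.
Round 4: r10 [identity_verified :- household_head, eligible_subsidy.]. Adds identity_verified.
Round 5: r15 [adult_resident :- identity_verified.]. Adds adult_resident.
Round 6: r5 [notify_finance :- adult_resident, renewal_due.]. Adds notify_finance.
Derived: renewal_due (round 3), exempt_fee (round 1), tax_filed (round 2), income_below_cap (round 2). cond_4 never appears in any round.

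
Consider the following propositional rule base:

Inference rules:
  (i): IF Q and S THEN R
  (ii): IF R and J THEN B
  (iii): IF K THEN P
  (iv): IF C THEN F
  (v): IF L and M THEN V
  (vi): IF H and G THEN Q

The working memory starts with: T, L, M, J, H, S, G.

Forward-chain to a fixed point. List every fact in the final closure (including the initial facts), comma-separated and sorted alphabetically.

[1] (v) [IF L and M THEN V]; (vi) [IF H and G THEN Q]. ⇒ new: V, Q.
[2] (i) [IF Q and S THEN R]. ⇒ new: R.
[3] (ii) [IF R and J THEN B]. ⇒ new: B.

B, G, H, J, L, M, Q, R, S, T, V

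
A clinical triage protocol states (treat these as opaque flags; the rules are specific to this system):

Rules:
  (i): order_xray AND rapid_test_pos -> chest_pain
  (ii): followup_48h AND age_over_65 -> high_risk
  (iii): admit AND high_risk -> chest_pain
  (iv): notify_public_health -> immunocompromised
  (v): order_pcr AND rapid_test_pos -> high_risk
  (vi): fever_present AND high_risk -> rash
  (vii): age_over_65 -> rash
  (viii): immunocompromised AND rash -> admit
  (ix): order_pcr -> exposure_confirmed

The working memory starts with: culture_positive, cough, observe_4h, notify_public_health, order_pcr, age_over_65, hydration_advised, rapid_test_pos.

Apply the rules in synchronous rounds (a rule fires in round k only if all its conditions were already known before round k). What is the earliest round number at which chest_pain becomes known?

3

Round 1 — (iv), (v), (vii), (ix), derive immunocompromised, high_risk, rash, exposure_confirmed.
Round 2 — (viii), derive admit.
Round 3 — (iii), derive chest_pain.
chest_pain first appears in round 3.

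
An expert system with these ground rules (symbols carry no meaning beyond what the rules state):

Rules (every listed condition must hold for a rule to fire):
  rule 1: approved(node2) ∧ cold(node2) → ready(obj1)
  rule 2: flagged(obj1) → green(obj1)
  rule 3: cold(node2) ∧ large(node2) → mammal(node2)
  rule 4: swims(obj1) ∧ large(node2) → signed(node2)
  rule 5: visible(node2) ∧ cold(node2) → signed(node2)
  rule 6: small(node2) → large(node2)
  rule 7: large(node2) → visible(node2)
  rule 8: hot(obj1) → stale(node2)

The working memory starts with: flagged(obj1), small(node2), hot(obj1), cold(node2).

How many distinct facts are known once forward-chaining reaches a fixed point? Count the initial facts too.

10

Round 1 — rule 2, rule 6, rule 8, derive green(obj1), large(node2), stale(node2).
Round 2 — rule 3, rule 7, derive mammal(node2), visible(node2).
Round 3 — rule 5, derive signed(node2).
Closure: {cold(node2), flagged(obj1), green(obj1), hot(obj1), large(node2), mammal(node2), signed(node2), small(node2), stale(node2), visible(node2)} — 10 facts.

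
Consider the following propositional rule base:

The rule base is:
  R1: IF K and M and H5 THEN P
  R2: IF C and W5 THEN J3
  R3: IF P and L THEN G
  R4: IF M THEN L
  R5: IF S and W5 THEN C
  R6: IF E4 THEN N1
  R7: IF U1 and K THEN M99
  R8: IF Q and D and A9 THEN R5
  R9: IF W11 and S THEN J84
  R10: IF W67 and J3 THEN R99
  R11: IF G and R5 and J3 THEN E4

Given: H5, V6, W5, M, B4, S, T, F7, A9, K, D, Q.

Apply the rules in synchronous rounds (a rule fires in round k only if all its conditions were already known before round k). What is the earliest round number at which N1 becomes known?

Round 1: R1 [IF K and M and H5 THEN P]; R4 [IF M THEN L]; R5 [IF S and W5 THEN C]; R8 [IF Q and D and A9 THEN R5]. New: P, L, C, R5.
Round 2: R2 [IF C and W5 THEN J3]; R3 [IF P and L THEN G]. New: J3, G.
Round 3: R11 [IF G and R5 and J3 THEN E4]. New: E4.
Round 4: R6 [IF E4 THEN N1]. New: N1.
N1 first appears in round 4.

4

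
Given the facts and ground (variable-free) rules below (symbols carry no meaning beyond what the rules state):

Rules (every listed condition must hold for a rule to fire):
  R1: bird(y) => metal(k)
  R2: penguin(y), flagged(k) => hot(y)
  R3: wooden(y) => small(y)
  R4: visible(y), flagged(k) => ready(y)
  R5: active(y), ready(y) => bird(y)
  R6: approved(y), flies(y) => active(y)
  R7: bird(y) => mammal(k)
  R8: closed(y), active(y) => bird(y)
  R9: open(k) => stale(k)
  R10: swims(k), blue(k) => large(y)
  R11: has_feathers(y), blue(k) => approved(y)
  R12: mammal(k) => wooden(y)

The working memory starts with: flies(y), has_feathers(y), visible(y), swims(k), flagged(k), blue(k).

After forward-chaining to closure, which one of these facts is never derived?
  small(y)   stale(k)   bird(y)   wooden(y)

[1] R4 [visible(y), flagged(k) => ready(y)]; R10 [swims(k), blue(k) => large(y)]; R11 [has_feathers(y), blue(k) => approved(y)]. ⇒ new: ready(y), large(y), approved(y).
[2] R6 [approved(y), flies(y) => active(y)]. ⇒ new: active(y).
[3] R5 [active(y), ready(y) => bird(y)]. ⇒ new: bird(y).
[4] R1 [bird(y) => metal(k)]; R7 [bird(y) => mammal(k)]. ⇒ new: metal(k), mammal(k).
[5] R12 [mammal(k) => wooden(y)]. ⇒ new: wooden(y).
[6] R3 [wooden(y) => small(y)]. ⇒ new: small(y).
Derived: small(y) (round 6), wooden(y) (round 5), bird(y) (round 3). stale(k) never appears in any round.

stale(k)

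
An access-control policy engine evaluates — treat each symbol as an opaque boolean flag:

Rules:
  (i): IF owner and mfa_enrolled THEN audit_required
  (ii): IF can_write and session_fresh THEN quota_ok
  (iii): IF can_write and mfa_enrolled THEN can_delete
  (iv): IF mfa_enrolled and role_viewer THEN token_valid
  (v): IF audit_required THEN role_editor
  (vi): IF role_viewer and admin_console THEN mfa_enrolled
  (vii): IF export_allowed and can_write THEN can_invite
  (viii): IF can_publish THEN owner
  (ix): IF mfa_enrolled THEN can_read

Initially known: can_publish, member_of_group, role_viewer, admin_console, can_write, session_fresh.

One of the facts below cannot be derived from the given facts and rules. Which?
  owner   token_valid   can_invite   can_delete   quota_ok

can_invite

Round 1 — (ii), (vi), (viii), derive quota_ok, mfa_enrolled, owner.
Round 2 — (i), (iii), (iv), (ix), derive audit_required, can_delete, token_valid, can_read.
Round 3 — (v), derive role_editor.
Derived: quota_ok (round 1), token_valid (round 2), can_delete (round 2), owner (round 1). can_invite never appears in any round.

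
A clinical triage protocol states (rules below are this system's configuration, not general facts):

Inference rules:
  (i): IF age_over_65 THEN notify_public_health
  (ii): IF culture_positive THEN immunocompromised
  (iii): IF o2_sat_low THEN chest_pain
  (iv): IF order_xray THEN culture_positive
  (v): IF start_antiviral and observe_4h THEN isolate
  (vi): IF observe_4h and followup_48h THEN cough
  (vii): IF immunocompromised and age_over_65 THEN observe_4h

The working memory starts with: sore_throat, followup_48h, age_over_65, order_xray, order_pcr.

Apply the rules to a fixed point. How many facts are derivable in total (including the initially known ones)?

10

Round 1 — (i), (iv), derive notify_public_health, culture_positive.
Round 2 — (ii), derive immunocompromised.
Round 3 — (vii), derive observe_4h.
Round 4 — (vi), derive cough.
Closure: {age_over_65, cough, culture_positive, followup_48h, immunocompromised, notify_public_health, observe_4h, order_pcr, order_xray, sore_throat} — 10 facts.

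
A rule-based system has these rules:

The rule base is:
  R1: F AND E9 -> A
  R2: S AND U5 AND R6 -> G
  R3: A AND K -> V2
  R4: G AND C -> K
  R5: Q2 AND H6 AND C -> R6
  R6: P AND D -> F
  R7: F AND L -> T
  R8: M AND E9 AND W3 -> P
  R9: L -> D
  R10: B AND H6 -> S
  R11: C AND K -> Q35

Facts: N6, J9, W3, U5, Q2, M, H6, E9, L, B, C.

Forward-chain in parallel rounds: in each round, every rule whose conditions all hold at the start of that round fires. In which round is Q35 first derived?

4

Round 1 fires R5, R8, R9, R10, giving R6, P, D, S.
Round 2 fires R2, R6, giving G, F.
Round 3 fires R1, R4, R7, giving A, K, T.
Round 4 fires R3, R11, giving V2, Q35.
Q35 first appears in round 4.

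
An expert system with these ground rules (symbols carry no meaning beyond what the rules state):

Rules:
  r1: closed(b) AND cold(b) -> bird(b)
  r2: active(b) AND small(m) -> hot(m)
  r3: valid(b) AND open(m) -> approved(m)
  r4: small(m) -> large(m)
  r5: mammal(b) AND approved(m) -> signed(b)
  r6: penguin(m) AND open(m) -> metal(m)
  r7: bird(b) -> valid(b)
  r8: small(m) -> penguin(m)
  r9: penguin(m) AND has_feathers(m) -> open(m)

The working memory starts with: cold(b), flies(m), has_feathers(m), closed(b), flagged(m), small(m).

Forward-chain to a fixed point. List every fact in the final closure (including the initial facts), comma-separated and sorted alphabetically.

Round 1 — r1, r4, r8, derive bird(b), large(m), penguin(m).
Round 2 — r7, r9, derive valid(b), open(m).
Round 3 — r3, r6, derive approved(m), metal(m).

approved(m), bird(b), closed(b), cold(b), flagged(m), flies(m), has_feathers(m), large(m), metal(m), open(m), penguin(m), small(m), valid(b)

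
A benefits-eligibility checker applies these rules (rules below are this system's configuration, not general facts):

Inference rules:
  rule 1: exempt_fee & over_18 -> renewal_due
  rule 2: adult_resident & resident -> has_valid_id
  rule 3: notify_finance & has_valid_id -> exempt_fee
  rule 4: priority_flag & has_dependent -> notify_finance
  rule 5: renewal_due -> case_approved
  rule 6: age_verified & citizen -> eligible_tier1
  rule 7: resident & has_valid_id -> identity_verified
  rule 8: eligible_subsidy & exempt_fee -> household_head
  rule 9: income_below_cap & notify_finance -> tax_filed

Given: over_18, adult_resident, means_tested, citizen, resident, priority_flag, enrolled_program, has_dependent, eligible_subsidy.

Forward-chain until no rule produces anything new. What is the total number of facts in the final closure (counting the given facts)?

Round 1 fires rule 2, rule 4, giving has_valid_id, notify_finance.
Round 2 fires rule 3, rule 7, giving exempt_fee, identity_verified.
Round 3 fires rule 1, rule 8, giving renewal_due, household_head.
Round 4 fires rule 5, giving case_approved.
Closure: {adult_resident, case_approved, citizen, eligible_subsidy, enrolled_program, exempt_fee, has_dependent, has_valid_id, household_head, identity_verified, means_tested, notify_finance, over_18, priority_flag, renewal_due, resident} — 16 facts.

16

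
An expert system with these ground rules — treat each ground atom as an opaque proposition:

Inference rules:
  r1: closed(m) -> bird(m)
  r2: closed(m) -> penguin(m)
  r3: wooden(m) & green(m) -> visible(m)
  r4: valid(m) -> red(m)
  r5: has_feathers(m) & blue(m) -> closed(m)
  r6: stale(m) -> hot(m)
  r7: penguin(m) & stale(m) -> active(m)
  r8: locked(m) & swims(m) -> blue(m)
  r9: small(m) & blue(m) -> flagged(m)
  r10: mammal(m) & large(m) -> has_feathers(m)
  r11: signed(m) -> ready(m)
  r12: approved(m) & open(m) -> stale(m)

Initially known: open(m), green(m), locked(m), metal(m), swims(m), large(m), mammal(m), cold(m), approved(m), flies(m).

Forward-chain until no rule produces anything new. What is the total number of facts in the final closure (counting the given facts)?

Round 1: r8 [locked(m) & swims(m) -> blue(m)]; r10 [mammal(m) & large(m) -> has_feathers(m)]; r12 [approved(m) & open(m) -> stale(m)]. New: blue(m), has_feathers(m), stale(m).
Round 2: r5 [has_feathers(m) & blue(m) -> closed(m)]; r6 [stale(m) -> hot(m)]. New: closed(m), hot(m).
Round 3: r1 [closed(m) -> bird(m)]; r2 [closed(m) -> penguin(m)]. New: bird(m), penguin(m).
Round 4: r7 [penguin(m) & stale(m) -> active(m)]. New: active(m).
Closure: {active(m), approved(m), bird(m), blue(m), closed(m), cold(m), flies(m), green(m), has_feathers(m), hot(m), large(m), locked(m), mammal(m), metal(m), open(m), penguin(m), stale(m), swims(m)} — 18 facts.

18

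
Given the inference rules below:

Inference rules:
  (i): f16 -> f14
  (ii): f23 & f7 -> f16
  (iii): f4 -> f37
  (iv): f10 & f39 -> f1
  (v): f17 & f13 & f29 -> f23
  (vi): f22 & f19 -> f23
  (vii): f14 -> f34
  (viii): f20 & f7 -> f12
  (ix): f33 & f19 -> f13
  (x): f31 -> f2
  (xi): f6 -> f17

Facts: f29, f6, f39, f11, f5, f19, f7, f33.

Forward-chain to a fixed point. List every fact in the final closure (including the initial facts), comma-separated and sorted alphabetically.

f11, f13, f14, f16, f17, f19, f23, f29, f33, f34, f39, f5, f6, f7

Round 1: (ix) [f33 & f19 -> f13]; (xi) [f6 -> f17]. New: f13, f17.
Round 2: (v) [f17 & f13 & f29 -> f23]. New: f23.
Round 3: (ii) [f23 & f7 -> f16]. New: f16.
Round 4: (i) [f16 -> f14]. New: f14.
Round 5: (vii) [f14 -> f34]. New: f34.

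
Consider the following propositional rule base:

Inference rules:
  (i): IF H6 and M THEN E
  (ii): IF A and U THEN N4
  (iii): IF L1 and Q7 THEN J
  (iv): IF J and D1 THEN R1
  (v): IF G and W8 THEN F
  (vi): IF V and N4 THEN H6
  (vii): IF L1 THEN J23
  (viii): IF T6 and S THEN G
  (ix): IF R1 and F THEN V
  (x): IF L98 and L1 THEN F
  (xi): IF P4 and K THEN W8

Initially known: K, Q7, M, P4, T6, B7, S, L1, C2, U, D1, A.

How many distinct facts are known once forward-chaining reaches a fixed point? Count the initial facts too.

22

Round 1: (ii) [IF A and U THEN N4]; (iii) [IF L1 and Q7 THEN J]; (vii) [IF L1 THEN J23]; (viii) [IF T6 and S THEN G]; (xi) [IF P4 and K THEN W8]. Adds N4, J, J23, G, W8.
Round 2: (iv) [IF J and D1 THEN R1]; (v) [IF G and W8 THEN F]. Adds R1, F.
Round 3: (ix) [IF R1 and F THEN V]. Adds V.
Round 4: (vi) [IF V and N4 THEN H6]. Adds H6.
Round 5: (i) [IF H6 and M THEN E]. Adds E.
Closure: {A, B7, C2, D1, E, F, G, H6, J, J23, K, L1, M, N4, P4, Q7, R1, S, T6, U, V, W8} — 22 facts.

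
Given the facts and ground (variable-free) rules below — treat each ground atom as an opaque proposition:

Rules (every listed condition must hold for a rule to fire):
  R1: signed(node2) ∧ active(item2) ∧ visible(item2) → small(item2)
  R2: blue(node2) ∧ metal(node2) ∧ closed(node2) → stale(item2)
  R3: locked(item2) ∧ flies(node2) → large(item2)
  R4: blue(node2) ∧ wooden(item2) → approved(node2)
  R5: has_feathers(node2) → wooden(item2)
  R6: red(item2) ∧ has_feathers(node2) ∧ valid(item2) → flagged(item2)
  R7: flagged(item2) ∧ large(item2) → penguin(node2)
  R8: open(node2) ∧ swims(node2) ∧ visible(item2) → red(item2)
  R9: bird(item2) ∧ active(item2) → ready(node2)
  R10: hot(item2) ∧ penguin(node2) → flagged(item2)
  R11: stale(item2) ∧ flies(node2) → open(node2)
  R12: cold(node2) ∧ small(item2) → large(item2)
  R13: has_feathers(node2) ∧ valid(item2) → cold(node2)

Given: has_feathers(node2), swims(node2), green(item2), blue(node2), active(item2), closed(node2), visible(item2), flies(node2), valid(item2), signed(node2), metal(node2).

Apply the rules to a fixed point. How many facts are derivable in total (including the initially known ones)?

Round 1 fires R1, R2, R5, R13, giving small(item2), stale(item2), wooden(item2), cold(node2).
Round 2 fires R4, R11, R12, giving approved(node2), open(node2), large(item2).
Round 3 fires R8, giving red(item2).
Round 4 fires R6, giving flagged(item2).
Round 5 fires R7, giving penguin(node2).
Closure: {active(item2), approved(node2), blue(node2), closed(node2), cold(node2), flagged(item2), flies(node2), green(item2), has_feathers(node2), large(item2), metal(node2), open(node2), penguin(node2), red(item2), signed(node2), small(item2), stale(item2), swims(node2), valid(item2), visible(item2), wooden(item2)} — 21 facts.

21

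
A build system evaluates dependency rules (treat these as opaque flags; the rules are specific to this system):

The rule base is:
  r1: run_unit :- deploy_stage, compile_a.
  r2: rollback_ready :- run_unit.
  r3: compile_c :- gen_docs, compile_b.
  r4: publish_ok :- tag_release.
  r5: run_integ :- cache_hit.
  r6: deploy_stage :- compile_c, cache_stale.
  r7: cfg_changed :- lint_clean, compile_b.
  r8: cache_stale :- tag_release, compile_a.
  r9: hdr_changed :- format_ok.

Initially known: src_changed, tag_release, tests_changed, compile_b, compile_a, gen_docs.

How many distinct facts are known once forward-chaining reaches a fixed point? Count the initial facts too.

12

Round 1 fires r3, r4, r8, giving compile_c, publish_ok, cache_stale.
Round 2 fires r6, giving deploy_stage.
Round 3 fires r1, giving run_unit.
Round 4 fires r2, giving rollback_ready.
Closure: {cache_stale, compile_a, compile_b, compile_c, deploy_stage, gen_docs, publish_ok, rollback_ready, run_unit, src_changed, tag_release, tests_changed} — 12 facts.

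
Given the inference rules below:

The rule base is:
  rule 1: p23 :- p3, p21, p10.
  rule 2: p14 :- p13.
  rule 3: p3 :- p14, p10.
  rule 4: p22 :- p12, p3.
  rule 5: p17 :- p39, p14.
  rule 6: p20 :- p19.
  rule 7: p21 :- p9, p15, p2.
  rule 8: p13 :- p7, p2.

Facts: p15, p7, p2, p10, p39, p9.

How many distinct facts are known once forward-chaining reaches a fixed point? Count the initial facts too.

Round 1 — rule 7, rule 8, derive p21, p13.
Round 2 — rule 2, derive p14.
Round 3 — rule 3, rule 5, derive p3, p17.
Round 4 — rule 1, derive p23.
Closure: {p10, p13, p14, p15, p17, p2, p21, p23, p3, p39, p7, p9} — 12 facts.

12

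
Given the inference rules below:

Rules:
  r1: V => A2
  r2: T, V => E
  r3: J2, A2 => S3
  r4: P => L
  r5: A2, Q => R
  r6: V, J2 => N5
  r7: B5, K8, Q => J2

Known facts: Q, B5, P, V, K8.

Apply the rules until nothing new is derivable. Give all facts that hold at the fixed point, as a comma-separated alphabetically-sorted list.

Round 1: r1 [V => A2]; r4 [P => L]; r7 [B5, K8, Q => J2]. Adds A2, L, J2.
Round 2: r3 [J2, A2 => S3]; r5 [A2, Q => R]; r6 [V, J2 => N5]. Adds S3, R, N5.

A2, B5, J2, K8, L, N5, P, Q, R, S3, V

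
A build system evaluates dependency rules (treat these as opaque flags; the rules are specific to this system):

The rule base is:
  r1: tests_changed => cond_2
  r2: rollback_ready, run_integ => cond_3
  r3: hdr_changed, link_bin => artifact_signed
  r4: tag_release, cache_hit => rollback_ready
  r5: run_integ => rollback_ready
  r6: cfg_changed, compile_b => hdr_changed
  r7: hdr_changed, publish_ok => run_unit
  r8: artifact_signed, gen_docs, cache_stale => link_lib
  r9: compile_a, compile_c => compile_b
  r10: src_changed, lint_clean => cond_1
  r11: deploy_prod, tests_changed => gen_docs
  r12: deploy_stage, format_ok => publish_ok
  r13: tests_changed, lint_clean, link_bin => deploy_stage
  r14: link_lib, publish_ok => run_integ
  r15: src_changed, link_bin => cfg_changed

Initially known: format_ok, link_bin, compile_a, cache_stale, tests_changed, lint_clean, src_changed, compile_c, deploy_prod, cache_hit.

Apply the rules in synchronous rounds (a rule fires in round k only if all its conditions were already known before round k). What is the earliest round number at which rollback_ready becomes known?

6

[1] r1 [tests_changed => cond_2]; r9 [compile_a, compile_c => compile_b]; r10 [src_changed, lint_clean => cond_1]; r11 [deploy_prod, tests_changed => gen_docs]; r13 [tests_changed, lint_clean, link_bin => deploy_stage]; r15 [src_changed, link_bin => cfg_changed]. ⇒ new: cond_2, compile_b, cond_1, gen_docs, deploy_stage, cfg_changed.
[2] r6 [cfg_changed, compile_b => hdr_changed]; r12 [deploy_stage, format_ok => publish_ok]. ⇒ new: hdr_changed, publish_ok.
[3] r3 [hdr_changed, link_bin => artifact_signed]; r7 [hdr_changed, publish_ok => run_unit]. ⇒ new: artifact_signed, run_unit.
[4] r8 [artifact_signed, gen_docs, cache_stale => link_lib]. ⇒ new: link_lib.
[5] r14 [link_lib, publish_ok => run_integ]. ⇒ new: run_integ.
[6] r5 [run_integ => rollback_ready]. ⇒ new: rollback_ready.
rollback_ready first appears in round 6.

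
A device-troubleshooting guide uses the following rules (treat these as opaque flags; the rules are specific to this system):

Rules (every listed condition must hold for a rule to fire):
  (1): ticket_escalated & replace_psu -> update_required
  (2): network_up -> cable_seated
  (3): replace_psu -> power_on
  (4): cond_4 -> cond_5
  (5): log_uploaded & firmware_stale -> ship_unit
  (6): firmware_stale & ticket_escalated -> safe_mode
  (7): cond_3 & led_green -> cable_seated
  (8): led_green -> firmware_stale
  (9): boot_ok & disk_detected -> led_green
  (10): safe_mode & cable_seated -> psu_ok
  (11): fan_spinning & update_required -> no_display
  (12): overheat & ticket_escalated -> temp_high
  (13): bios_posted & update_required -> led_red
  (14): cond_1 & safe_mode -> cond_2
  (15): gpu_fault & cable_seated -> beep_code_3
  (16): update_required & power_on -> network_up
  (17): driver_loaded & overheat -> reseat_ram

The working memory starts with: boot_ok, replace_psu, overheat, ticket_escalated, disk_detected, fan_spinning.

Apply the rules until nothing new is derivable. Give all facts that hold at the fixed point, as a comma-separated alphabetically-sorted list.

Round 1: (1) [ticket_escalated & replace_psu -> update_required]; (3) [replace_psu -> power_on]; (9) [boot_ok & disk_detected -> led_green]; (12) [overheat & ticket_escalated -> temp_high]. New: update_required, power_on, led_green, temp_high.
Round 2: (8) [led_green -> firmware_stale]; (11) [fan_spinning & update_required -> no_display]; (16) [update_required & power_on -> network_up]. New: firmware_stale, no_display, network_up.
Round 3: (2) [network_up -> cable_seated]; (6) [firmware_stale & ticket_escalated -> safe_mode]. New: cable_seated, safe_mode.
Round 4: (10) [safe_mode & cable_seated -> psu_ok]. New: psu_ok.

boot_ok, cable_seated, disk_detected, fan_spinning, firmware_stale, led_green, network_up, no_display, overheat, power_on, psu_ok, replace_psu, safe_mode, temp_high, ticket_escalated, update_required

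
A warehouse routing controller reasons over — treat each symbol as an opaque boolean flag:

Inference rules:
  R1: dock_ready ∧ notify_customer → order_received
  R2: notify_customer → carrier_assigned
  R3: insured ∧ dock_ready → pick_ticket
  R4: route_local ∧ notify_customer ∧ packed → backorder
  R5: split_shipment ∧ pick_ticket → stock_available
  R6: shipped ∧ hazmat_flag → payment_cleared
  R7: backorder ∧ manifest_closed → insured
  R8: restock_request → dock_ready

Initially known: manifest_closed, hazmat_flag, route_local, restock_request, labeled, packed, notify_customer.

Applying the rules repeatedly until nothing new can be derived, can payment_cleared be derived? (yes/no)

no

Round 1: R2 [notify_customer → carrier_assigned]; R4 [route_local ∧ notify_customer ∧ packed → backorder]; R8 [restock_request → dock_ready]. Adds carrier_assigned, backorder, dock_ready.
Round 2: R1 [dock_ready ∧ notify_customer → order_received]; R7 [backorder ∧ manifest_closed → insured]. Adds order_received, insured.
Round 3: R3 [insured ∧ dock_ready → pick_ticket]. Adds pick_ticket.
Fixed point reached. payment_cleared is concluded only by R6; R6 needs shipped (never derived).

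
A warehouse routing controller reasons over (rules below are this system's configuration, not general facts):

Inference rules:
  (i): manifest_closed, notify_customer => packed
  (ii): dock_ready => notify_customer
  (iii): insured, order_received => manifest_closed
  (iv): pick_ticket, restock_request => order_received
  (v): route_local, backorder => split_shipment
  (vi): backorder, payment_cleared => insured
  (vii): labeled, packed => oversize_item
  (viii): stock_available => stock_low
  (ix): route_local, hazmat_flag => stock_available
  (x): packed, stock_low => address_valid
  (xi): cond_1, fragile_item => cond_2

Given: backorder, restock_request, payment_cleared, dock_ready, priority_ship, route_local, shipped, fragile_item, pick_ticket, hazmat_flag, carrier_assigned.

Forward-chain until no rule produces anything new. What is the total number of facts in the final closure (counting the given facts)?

20

Round 1 fires (ii), (iv), (v), (vi), (ix), giving notify_customer, order_received, split_shipment, insured, stock_available.
Round 2 fires (iii), (viii), giving manifest_closed, stock_low.
Round 3 fires (i), giving packed.
Round 4 fires (x), giving address_valid.
Closure: {address_valid, backorder, carrier_assigned, dock_ready, fragile_item, hazmat_flag, insured, manifest_closed, notify_customer, order_received, packed, payment_cleared, pick_ticket, priority_ship, restock_request, route_local, shipped, split_shipment, stock_available, stock_low} — 20 facts.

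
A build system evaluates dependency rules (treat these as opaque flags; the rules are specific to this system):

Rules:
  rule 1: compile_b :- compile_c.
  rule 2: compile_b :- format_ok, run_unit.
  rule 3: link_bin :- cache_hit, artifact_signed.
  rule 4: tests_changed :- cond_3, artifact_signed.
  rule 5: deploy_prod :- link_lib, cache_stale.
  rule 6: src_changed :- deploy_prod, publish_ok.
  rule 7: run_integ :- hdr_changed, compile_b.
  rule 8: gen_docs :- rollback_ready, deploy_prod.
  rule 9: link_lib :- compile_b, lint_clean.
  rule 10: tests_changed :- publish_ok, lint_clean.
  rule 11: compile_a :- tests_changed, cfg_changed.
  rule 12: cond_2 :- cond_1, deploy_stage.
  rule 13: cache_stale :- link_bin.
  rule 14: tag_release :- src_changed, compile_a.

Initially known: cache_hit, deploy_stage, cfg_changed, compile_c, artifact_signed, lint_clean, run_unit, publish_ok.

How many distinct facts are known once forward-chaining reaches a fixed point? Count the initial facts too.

17

Round 1 — rule 1, rule 3, rule 10, derive compile_b, link_bin, tests_changed.
Round 2 — rule 9, rule 11, rule 13, derive link_lib, compile_a, cache_stale.
Round 3 — rule 5, derive deploy_prod.
Round 4 — rule 6, derive src_changed.
Round 5 — rule 14, derive tag_release.
Closure: {artifact_signed, cache_hit, cache_stale, cfg_changed, compile_a, compile_b, compile_c, deploy_prod, deploy_stage, link_bin, link_lib, lint_clean, publish_ok, run_unit, src_changed, tag_release, tests_changed} — 17 facts.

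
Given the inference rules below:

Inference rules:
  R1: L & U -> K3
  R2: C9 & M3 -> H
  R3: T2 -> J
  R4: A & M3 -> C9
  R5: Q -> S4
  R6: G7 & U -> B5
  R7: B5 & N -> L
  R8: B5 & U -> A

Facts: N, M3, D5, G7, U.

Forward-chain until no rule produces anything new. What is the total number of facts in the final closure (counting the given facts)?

Round 1: R6 [G7 & U -> B5]. Adds B5.
Round 2: R7 [B5 & N -> L]; R8 [B5 & U -> A]. Adds L, A.
Round 3: R1 [L & U -> K3]; R4 [A & M3 -> C9]. Adds K3, C9.
Round 4: R2 [C9 & M3 -> H]. Adds H.
Closure: {A, B5, C9, D5, G7, H, K3, L, M3, N, U} — 11 facts.

11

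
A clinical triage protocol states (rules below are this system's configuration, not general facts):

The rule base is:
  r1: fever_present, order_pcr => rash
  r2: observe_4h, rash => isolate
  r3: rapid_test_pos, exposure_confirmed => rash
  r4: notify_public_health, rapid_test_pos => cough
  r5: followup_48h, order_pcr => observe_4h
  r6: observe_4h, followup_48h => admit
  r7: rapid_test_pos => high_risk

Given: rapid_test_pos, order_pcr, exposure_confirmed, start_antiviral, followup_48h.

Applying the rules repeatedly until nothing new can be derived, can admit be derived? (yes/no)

yes

Round 1 fires r3, r5, r7, giving rash, observe_4h, high_risk.
Round 2 fires r2, r6, giving isolate, admit.
admit appears in round 2, so it is derivable.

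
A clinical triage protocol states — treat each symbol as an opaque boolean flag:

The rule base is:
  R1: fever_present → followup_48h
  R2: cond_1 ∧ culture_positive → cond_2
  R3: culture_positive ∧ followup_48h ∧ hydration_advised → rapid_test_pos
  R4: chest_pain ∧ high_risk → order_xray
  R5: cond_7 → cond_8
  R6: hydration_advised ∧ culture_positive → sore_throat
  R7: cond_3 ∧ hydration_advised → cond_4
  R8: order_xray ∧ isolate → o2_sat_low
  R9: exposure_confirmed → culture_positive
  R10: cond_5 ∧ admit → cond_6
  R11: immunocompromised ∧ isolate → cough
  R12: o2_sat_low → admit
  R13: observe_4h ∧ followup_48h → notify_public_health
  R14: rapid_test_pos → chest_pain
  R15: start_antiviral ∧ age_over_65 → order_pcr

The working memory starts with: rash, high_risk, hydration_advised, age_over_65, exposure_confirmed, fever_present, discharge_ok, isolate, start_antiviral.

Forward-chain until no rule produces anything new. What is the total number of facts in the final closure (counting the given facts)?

18

Round 1: R1 [fever_present → followup_48h]; R9 [exposure_confirmed → culture_positive]; R15 [start_antiviral ∧ age_over_65 → order_pcr]. Adds followup_48h, culture_positive, order_pcr.
Round 2: R3 [culture_positive ∧ followup_48h ∧ hydration_advised → rapid_test_pos]; R6 [hydration_advised ∧ culture_positive → sore_throat]. Adds rapid_test_pos, sore_throat.
Round 3: R14 [rapid_test_pos → chest_pain]. Adds chest_pain.
Round 4: R4 [chest_pain ∧ high_risk → order_xray]. Adds order_xray.
Round 5: R8 [order_xray ∧ isolate → o2_sat_low]. Adds o2_sat_low.
Round 6: R12 [o2_sat_low → admit]. Adds admit.
Closure: {admit, age_over_65, chest_pain, culture_positive, discharge_ok, exposure_confirmed, fever_present, followup_48h, high_risk, hydration_advised, isolate, o2_sat_low, order_pcr, order_xray, rapid_test_pos, rash, sore_throat, start_antiviral} — 18 facts.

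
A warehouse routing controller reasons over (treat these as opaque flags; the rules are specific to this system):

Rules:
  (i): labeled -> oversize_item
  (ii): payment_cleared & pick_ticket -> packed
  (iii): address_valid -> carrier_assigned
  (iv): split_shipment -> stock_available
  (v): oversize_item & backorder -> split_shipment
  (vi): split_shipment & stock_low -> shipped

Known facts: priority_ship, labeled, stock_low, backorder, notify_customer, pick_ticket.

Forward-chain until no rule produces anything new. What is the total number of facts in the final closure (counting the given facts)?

Round 1 — (i), derive oversize_item.
Round 2 — (v), derive split_shipment.
Round 3 — (iv), (vi), derive stock_available, shipped.
Closure: {backorder, labeled, notify_customer, oversize_item, pick_ticket, priority_ship, shipped, split_shipment, stock_available, stock_low} — 10 facts.

10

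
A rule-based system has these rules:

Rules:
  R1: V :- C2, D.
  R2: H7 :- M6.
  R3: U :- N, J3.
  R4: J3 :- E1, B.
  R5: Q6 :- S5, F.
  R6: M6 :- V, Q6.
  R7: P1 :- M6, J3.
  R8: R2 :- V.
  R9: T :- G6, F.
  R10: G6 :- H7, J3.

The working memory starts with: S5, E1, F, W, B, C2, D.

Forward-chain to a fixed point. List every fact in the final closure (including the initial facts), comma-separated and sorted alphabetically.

[1] R1 [V :- C2, D.]; R4 [J3 :- E1, B.]; R5 [Q6 :- S5, F.]. ⇒ new: V, J3, Q6.
[2] R6 [M6 :- V, Q6.]; R8 [R2 :- V.]. ⇒ new: M6, R2.
[3] R2 [H7 :- M6.]; R7 [P1 :- M6, J3.]. ⇒ new: H7, P1.
[4] R10 [G6 :- H7, J3.]. ⇒ new: G6.
[5] R9 [T :- G6, F.]. ⇒ new: T.

B, C2, D, E1, F, G6, H7, J3, M6, P1, Q6, R2, S5, T, V, W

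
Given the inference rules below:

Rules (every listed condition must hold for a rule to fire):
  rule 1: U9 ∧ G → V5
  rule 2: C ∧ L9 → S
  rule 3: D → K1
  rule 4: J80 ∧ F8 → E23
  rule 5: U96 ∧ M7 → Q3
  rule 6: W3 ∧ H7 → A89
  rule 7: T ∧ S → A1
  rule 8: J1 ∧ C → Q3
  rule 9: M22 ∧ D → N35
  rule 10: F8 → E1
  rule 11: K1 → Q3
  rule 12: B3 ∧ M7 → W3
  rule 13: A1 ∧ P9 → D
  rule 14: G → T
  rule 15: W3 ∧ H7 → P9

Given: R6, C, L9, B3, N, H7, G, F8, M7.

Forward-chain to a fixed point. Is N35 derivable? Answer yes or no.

Round 1: rule 2 [C ∧ L9 → S]; rule 10 [F8 → E1]; rule 12 [B3 ∧ M7 → W3]; rule 14 [G → T]. Adds S, E1, W3, T.
Round 2: rule 6 [W3 ∧ H7 → A89]; rule 7 [T ∧ S → A1]; rule 15 [W3 ∧ H7 → P9]. Adds A89, A1, P9.
Round 3: rule 13 [A1 ∧ P9 → D]. Adds D.
Round 4: rule 3 [D → K1]. Adds K1.
Round 5: rule 11 [K1 → Q3]. Adds Q3.
Fixed point reached. N35 is concluded only by rule 9; rule 9 needs M22 (never derived).

no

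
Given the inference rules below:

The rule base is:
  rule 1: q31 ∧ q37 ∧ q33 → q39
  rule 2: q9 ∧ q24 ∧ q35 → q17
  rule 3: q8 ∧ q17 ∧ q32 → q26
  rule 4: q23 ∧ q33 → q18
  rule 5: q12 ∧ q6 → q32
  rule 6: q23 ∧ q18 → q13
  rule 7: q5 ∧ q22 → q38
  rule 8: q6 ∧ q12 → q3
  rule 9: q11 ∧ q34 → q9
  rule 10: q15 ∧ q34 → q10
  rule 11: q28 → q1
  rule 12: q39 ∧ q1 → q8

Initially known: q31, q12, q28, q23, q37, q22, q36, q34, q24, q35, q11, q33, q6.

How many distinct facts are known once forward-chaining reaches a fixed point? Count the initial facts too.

23

Round 1: rule 1 [q31 ∧ q37 ∧ q33 → q39]; rule 4 [q23 ∧ q33 → q18]; rule 5 [q12 ∧ q6 → q32]; rule 8 [q6 ∧ q12 → q3]; rule 9 [q11 ∧ q34 → q9]; rule 11 [q28 → q1]. Adds q39, q18, q32, q3, q9, q1.
Round 2: rule 2 [q9 ∧ q24 ∧ q35 → q17]; rule 6 [q23 ∧ q18 → q13]; rule 12 [q39 ∧ q1 → q8]. Adds q17, q13, q8.
Round 3: rule 3 [q8 ∧ q17 ∧ q32 → q26]. Adds q26.
Closure: {q1, q11, q12, q13, q17, q18, q22, q23, q24, q26, q28, q3, q31, q32, q33, q34, q35, q36, q37, q39, q6, q8, q9} — 23 facts.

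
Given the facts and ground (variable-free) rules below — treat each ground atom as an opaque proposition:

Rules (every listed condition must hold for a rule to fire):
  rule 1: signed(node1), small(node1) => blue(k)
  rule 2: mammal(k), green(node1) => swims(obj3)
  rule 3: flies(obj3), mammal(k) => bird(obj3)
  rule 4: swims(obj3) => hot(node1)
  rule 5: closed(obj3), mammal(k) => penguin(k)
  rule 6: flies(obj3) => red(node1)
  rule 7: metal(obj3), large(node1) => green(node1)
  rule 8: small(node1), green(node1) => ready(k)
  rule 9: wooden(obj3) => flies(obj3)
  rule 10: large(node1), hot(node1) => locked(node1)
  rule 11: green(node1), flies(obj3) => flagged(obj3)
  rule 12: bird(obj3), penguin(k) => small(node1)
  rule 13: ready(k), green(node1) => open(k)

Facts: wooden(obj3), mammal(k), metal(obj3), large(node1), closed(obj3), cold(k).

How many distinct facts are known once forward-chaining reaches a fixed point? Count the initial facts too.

Round 1 — rule 5, rule 7, rule 9, derive penguin(k), green(node1), flies(obj3).
Round 2 — rule 2, rule 3, rule 6, rule 11, derive swims(obj3), bird(obj3), red(node1), flagged(obj3).
Round 3 — rule 4, rule 12, derive hot(node1), small(node1).
Round 4 — rule 8, rule 10, derive ready(k), locked(node1).
Round 5 — rule 13, derive open(k).
Closure: {bird(obj3), closed(obj3), cold(k), flagged(obj3), flies(obj3), green(node1), hot(node1), large(node1), locked(node1), mammal(k), metal(obj3), open(k), penguin(k), ready(k), red(node1), small(node1), swims(obj3), wooden(obj3)} — 18 facts.

18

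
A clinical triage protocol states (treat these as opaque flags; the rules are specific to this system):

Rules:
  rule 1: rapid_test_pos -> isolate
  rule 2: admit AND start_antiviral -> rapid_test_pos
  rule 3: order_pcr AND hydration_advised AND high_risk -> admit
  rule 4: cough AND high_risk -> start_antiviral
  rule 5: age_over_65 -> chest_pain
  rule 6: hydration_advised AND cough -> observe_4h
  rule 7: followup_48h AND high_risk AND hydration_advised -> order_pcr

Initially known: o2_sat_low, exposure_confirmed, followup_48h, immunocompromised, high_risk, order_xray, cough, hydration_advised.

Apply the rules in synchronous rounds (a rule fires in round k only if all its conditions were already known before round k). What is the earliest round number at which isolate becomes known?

4

Round 1 fires rule 4, rule 6, rule 7, giving start_antiviral, observe_4h, order_pcr.
Round 2 fires rule 3, giving admit.
Round 3 fires rule 2, giving rapid_test_pos.
Round 4 fires rule 1, giving isolate.
isolate first appears in round 4.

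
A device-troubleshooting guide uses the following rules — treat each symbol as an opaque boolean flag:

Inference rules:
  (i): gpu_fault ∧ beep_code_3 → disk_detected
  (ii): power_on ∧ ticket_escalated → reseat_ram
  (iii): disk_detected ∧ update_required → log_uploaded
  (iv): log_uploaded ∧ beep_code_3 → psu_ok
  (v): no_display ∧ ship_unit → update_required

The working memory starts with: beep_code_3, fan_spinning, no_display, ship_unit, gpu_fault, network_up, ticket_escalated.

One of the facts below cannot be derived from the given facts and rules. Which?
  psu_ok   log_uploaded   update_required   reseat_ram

reseat_ram

Round 1 — (i), (v), derive disk_detected, update_required.
Round 2 — (iii), derive log_uploaded.
Round 3 — (iv), derive psu_ok.
Derived: psu_ok (round 3), update_required (round 1), log_uploaded (round 2). reseat_ram never appears in any round.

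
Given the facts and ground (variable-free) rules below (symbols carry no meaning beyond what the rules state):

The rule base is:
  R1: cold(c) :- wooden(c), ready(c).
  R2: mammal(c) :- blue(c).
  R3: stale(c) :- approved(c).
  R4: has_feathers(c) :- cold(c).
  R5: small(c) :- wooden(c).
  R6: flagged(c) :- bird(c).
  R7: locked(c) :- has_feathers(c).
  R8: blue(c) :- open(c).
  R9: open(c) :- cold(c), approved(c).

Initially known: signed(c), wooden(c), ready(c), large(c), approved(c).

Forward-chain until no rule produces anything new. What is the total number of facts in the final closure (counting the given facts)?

13

[1] R1 [cold(c) :- wooden(c), ready(c).]; R3 [stale(c) :- approved(c).]; R5 [small(c) :- wooden(c).]. ⇒ new: cold(c), stale(c), small(c).
[2] R4 [has_feathers(c) :- cold(c).]; R9 [open(c) :- cold(c), approved(c).]. ⇒ new: has_feathers(c), open(c).
[3] R7 [locked(c) :- has_feathers(c).]; R8 [blue(c) :- open(c).]. ⇒ new: locked(c), blue(c).
[4] R2 [mammal(c) :- blue(c).]. ⇒ new: mammal(c).
Closure: {approved(c), blue(c), cold(c), has_feathers(c), large(c), locked(c), mammal(c), open(c), ready(c), signed(c), small(c), stale(c), wooden(c)} — 13 facts.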